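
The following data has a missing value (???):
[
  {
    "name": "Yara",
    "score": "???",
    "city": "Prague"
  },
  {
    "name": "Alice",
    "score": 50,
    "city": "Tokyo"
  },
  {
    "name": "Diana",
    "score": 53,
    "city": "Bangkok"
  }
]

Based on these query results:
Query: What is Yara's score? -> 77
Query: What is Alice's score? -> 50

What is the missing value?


The missing value is Yara's score
From query: Yara's score = 77

ANSWER: 77


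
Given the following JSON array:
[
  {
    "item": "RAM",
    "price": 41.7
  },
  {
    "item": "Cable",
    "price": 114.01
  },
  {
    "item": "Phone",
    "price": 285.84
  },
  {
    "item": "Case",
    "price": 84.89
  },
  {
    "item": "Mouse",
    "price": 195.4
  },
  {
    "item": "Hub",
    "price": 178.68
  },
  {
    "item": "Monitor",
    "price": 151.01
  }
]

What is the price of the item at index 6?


Array index 6 -> Monitor
price = 151.01

ANSWER: 151.01


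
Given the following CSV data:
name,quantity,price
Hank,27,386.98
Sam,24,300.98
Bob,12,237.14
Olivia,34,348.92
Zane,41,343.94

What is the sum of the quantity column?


Values in 'quantity' column:
  Row 1: 27
  Row 2: 24
  Row 3: 12
  Row 4: 34
  Row 5: 41
Sum = 27 + 24 + 12 + 34 + 41 = 138

ANSWER: 138


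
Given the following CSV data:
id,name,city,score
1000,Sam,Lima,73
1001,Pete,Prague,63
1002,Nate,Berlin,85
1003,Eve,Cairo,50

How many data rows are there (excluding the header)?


Counting rows (excluding header):
Header: id,name,city,score
Data rows: 4

ANSWER: 4


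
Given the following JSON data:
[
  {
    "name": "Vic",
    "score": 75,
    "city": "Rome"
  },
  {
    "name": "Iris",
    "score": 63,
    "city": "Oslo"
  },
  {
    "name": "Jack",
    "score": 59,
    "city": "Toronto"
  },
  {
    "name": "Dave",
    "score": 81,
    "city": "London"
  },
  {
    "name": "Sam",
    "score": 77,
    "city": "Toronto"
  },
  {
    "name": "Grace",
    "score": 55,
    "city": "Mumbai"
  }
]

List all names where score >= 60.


Filtering records where score >= 60:
  Vic (score=75) -> YES
  Iris (score=63) -> YES
  Jack (score=59) -> no
  Dave (score=81) -> YES
  Sam (score=77) -> YES
  Grace (score=55) -> no


ANSWER: Vic, Iris, Dave, Sam


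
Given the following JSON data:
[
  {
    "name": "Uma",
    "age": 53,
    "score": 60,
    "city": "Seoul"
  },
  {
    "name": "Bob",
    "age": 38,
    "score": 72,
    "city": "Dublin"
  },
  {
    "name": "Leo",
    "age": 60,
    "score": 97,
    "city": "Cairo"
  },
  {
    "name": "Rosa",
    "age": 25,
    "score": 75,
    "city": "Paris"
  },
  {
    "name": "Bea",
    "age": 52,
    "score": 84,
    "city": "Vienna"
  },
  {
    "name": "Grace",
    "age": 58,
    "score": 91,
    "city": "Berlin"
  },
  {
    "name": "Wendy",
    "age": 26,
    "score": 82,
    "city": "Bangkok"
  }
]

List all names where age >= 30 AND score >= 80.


Checking both conditions:
  Uma (age=53, score=60) -> no
  Bob (age=38, score=72) -> no
  Leo (age=60, score=97) -> YES
  Rosa (age=25, score=75) -> no
  Bea (age=52, score=84) -> YES
  Grace (age=58, score=91) -> YES
  Wendy (age=26, score=82) -> no


ANSWER: Leo, Bea, Grace


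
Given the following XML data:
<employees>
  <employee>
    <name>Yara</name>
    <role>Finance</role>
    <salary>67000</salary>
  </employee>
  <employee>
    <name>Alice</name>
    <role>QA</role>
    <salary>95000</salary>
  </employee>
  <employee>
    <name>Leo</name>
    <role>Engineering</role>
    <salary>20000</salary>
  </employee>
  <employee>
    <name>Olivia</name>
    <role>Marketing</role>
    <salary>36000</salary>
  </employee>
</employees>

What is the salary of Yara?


Searching for <employee> with <name>Yara</name>
Found at position 1
<salary>67000</salary>

ANSWER: 67000


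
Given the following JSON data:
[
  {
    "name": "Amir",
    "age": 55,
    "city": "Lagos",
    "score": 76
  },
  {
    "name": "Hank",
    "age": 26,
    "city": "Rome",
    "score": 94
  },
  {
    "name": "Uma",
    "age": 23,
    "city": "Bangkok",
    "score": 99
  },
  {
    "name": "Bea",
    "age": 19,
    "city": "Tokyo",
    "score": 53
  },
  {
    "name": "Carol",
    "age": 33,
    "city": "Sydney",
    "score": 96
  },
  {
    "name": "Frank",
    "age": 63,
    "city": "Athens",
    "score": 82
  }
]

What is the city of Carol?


Looking up record where name = Carol
Record index: 4
Field 'city' = Sydney

ANSWER: Sydney


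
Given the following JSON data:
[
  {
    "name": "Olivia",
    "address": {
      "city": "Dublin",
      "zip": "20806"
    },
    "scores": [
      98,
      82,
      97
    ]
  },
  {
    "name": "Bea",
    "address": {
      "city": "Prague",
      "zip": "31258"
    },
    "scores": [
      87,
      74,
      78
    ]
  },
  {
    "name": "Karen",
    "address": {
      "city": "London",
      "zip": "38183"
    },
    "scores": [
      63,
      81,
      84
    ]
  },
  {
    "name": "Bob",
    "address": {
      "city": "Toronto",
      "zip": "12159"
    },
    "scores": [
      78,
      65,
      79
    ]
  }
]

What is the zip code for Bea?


Path: records[1].address.zip
Value: 31258

ANSWER: 31258


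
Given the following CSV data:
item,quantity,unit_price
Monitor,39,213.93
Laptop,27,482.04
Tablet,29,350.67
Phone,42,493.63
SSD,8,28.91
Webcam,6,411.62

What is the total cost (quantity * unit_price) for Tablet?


Row: Tablet
quantity = 29
unit_price = 350.67
total = 29 * 350.67 = 10169.43

ANSWER: 10169.43


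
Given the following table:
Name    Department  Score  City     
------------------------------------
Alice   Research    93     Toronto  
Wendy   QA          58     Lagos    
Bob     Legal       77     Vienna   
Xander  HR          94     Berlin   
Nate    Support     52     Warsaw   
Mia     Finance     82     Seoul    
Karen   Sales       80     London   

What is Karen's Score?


Row 7: Karen
Score = 80

ANSWER: 80


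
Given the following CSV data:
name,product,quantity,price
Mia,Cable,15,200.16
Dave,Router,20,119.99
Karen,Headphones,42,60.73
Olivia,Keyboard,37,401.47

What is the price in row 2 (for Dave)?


Row 2: Dave
Column 'price' = 119.99

ANSWER: 119.99


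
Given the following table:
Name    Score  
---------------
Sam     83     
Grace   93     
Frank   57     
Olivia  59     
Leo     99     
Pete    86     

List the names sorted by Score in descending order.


Sorting by Score (descending):
  Leo: 99
  Grace: 93
  Pete: 86
  Sam: 83
  Olivia: 59
  Frank: 57


ANSWER: Leo, Grace, Pete, Sam, Olivia, Frank


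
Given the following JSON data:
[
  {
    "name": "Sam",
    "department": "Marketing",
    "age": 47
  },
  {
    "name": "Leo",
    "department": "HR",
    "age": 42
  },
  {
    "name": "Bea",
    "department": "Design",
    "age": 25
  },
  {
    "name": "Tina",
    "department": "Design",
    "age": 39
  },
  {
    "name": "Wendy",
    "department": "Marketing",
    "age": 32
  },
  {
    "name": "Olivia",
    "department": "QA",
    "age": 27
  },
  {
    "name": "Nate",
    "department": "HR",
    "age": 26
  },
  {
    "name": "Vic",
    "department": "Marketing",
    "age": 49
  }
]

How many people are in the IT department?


Scanning records for department = IT
  No matches found
Count: 0

ANSWER: 0


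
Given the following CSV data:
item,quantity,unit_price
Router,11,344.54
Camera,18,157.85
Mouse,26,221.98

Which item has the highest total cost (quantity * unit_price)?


Computing row totals:
  Router: 3789.94
  Camera: 2841.3
  Mouse: 5771.48
Maximum: Mouse (5771.48)

ANSWER: Mouse


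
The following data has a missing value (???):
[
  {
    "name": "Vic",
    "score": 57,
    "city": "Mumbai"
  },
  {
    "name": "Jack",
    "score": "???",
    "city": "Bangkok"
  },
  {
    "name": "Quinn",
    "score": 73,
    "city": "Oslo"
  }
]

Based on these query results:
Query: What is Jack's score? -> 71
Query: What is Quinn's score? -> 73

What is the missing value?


The missing value is Jack's score
From query: Jack's score = 71

ANSWER: 71


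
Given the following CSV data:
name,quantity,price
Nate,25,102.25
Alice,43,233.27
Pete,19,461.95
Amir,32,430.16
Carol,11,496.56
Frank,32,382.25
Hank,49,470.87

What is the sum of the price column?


Values in 'price' column:
  Row 1: 102.25
  Row 2: 233.27
  Row 3: 461.95
  Row 4: 430.16
  Row 5: 496.56
  Row 6: 382.25
  Row 7: 470.87
Sum = 102.25 + 233.27 + 461.95 + 430.16 + 496.56 + 382.25 + 470.87 = 2577.31

ANSWER: 2577.31


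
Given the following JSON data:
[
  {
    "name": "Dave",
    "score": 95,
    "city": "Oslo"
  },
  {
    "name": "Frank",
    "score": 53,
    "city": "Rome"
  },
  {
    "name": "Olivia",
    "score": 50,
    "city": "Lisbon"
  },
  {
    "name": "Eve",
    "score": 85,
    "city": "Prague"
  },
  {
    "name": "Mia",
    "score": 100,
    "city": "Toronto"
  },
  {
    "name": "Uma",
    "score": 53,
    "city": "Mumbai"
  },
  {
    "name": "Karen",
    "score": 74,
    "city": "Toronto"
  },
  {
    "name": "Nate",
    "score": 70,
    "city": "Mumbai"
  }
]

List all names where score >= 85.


Filtering records where score >= 85:
  Dave (score=95) -> YES
  Frank (score=53) -> no
  Olivia (score=50) -> no
  Eve (score=85) -> YES
  Mia (score=100) -> YES
  Uma (score=53) -> no
  Karen (score=74) -> no
  Nate (score=70) -> no


ANSWER: Dave, Eve, Mia


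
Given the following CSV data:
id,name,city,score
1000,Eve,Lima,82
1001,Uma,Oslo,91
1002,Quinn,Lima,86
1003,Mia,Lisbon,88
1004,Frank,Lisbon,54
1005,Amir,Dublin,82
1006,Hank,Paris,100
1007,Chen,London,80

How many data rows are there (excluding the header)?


Counting rows (excluding header):
Header: id,name,city,score
Data rows: 8

ANSWER: 8


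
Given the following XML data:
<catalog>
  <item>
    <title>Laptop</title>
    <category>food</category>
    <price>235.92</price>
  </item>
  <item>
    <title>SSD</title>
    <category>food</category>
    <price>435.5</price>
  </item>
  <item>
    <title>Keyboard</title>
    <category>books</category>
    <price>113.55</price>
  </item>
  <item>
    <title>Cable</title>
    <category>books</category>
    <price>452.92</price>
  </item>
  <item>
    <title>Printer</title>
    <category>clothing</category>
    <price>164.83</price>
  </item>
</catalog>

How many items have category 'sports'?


Scanning <item> elements for <category>sports</category>:
Count: 0

ANSWER: 0


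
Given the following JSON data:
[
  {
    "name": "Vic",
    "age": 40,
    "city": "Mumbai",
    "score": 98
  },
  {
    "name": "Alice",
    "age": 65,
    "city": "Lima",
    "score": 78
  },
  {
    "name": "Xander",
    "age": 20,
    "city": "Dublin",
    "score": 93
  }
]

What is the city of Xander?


Looking up record where name = Xander
Record index: 2
Field 'city' = Dublin

ANSWER: Dublin


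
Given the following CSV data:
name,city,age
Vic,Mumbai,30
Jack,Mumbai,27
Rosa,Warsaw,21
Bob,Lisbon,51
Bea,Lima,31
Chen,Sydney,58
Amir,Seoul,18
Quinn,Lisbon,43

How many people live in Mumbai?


Scanning city column for 'Mumbai':
  Row 1: Vic -> MATCH
  Row 2: Jack -> MATCH
Total matches: 2

ANSWER: 2


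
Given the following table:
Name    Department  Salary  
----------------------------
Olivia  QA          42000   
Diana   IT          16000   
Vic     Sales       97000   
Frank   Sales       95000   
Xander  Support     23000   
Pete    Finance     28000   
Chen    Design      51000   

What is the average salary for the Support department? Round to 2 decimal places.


Support department members:
  Xander: 23000
Sum = 23000
Count = 1
Average = 23000 / 1 = 23000.00

ANSWER: 23000.00


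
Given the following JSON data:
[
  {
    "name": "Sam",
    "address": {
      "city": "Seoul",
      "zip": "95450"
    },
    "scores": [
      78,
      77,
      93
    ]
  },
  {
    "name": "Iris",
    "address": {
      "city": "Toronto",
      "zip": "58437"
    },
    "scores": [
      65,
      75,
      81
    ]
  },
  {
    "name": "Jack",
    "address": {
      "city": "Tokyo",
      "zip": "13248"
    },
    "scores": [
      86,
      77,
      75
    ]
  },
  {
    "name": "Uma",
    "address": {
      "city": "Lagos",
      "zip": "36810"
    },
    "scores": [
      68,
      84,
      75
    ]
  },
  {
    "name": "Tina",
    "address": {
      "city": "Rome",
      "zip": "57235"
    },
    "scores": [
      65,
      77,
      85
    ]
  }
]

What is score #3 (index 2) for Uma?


Path: records[3].scores[2]
Value: 75

ANSWER: 75


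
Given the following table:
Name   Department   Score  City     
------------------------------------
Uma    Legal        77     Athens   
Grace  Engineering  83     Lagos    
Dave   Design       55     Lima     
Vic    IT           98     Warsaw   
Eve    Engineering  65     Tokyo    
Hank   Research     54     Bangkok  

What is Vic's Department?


Row 4: Vic
Department = IT

ANSWER: IT


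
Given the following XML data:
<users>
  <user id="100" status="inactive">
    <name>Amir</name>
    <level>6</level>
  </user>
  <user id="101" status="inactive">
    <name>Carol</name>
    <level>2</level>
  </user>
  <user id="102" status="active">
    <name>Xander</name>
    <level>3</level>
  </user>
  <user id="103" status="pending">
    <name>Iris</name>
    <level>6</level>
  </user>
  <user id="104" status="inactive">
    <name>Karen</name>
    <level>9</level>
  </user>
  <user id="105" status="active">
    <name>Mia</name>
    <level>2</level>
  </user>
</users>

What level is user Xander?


Finding user: Xander
<level>3</level>

ANSWER: 3


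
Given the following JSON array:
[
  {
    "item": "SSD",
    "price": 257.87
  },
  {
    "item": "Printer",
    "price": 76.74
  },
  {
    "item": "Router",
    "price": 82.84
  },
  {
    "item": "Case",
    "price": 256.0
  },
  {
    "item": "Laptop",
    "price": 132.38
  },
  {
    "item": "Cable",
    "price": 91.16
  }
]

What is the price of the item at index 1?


Array index 1 -> Printer
price = 76.74

ANSWER: 76.74


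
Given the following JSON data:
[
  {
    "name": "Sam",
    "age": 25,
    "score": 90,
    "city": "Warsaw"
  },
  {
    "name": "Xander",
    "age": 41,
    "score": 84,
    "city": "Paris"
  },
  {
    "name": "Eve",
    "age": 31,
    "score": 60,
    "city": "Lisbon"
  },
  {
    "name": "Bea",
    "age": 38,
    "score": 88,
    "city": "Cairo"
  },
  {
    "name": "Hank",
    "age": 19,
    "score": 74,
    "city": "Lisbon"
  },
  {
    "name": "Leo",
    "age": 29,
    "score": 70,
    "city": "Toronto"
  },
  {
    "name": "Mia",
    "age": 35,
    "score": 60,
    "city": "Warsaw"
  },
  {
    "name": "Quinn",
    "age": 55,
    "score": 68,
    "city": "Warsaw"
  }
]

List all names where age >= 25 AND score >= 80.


Checking both conditions:
  Sam (age=25, score=90) -> YES
  Xander (age=41, score=84) -> YES
  Eve (age=31, score=60) -> no
  Bea (age=38, score=88) -> YES
  Hank (age=19, score=74) -> no
  Leo (age=29, score=70) -> no
  Mia (age=35, score=60) -> no
  Quinn (age=55, score=68) -> no


ANSWER: Sam, Xander, Bea


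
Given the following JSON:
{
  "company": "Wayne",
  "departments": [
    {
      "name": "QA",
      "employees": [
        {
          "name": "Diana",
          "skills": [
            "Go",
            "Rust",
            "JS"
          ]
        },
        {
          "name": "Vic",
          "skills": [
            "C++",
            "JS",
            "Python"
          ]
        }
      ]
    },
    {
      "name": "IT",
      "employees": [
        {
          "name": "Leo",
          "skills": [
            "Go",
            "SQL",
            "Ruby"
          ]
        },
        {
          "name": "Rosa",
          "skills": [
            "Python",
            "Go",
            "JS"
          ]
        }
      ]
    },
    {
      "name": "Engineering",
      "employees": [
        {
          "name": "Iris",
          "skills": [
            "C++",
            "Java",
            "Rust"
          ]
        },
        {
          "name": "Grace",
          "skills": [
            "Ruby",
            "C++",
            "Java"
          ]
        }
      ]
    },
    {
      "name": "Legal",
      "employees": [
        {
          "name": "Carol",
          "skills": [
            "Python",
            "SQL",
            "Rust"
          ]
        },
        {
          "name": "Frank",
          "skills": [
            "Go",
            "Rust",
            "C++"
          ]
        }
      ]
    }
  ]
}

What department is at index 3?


Path: departments[3].name
Value: Legal

ANSWER: Legal


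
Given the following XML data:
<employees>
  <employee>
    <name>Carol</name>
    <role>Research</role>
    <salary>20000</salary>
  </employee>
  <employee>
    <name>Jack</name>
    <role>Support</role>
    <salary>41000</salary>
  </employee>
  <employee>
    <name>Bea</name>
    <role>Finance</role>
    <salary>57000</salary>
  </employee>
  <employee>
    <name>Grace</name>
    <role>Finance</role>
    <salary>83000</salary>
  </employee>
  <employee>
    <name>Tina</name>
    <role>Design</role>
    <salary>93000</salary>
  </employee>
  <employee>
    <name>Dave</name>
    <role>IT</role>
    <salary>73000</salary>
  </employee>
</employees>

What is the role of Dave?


Searching for <employee> with <name>Dave</name>
Found at position 6
<role>IT</role>

ANSWER: IT


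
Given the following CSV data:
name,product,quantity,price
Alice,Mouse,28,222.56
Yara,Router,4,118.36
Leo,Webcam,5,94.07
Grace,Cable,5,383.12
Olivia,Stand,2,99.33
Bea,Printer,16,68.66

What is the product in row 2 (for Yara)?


Row 2: Yara
Column 'product' = Router

ANSWER: Router


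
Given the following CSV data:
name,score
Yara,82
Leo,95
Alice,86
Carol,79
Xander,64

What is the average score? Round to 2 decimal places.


Scores: 82, 95, 86, 79, 64
Sum = 406
Count = 5
Average = 406 / 5 = 81.20

ANSWER: 81.20


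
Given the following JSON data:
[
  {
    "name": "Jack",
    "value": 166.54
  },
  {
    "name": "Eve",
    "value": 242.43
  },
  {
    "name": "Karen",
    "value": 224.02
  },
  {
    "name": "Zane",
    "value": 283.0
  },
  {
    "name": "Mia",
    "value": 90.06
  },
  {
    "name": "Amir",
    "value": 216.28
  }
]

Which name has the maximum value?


Comparing values:
  Jack: 166.54
  Eve: 242.43
  Karen: 224.02
  Zane: 283.0
  Mia: 90.06
  Amir: 216.28
Maximum: Zane (283.0)

ANSWER: Zane


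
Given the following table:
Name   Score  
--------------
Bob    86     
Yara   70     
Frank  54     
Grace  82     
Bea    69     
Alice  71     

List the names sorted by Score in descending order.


Sorting by Score (descending):
  Bob: 86
  Grace: 82
  Alice: 71
  Yara: 70
  Bea: 69
  Frank: 54


ANSWER: Bob, Grace, Alice, Yara, Bea, Frank


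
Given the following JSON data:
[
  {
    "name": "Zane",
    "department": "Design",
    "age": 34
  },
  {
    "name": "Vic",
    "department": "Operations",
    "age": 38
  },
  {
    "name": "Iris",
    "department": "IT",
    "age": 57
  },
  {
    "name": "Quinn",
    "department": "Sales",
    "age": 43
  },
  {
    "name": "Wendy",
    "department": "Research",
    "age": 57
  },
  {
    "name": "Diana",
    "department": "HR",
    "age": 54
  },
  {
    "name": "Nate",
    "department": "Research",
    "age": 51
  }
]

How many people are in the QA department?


Scanning records for department = QA
  No matches found
Count: 0

ANSWER: 0


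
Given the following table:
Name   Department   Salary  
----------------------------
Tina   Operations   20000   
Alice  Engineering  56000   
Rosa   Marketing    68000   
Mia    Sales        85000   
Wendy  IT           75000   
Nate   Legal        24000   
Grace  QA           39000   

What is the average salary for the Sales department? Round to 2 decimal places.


Sales department members:
  Mia: 85000
Sum = 85000
Count = 1
Average = 85000 / 1 = 85000.00

ANSWER: 85000.00


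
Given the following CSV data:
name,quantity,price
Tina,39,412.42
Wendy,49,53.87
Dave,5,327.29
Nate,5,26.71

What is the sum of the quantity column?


Values in 'quantity' column:
  Row 1: 39
  Row 2: 49
  Row 3: 5
  Row 4: 5
Sum = 39 + 49 + 5 + 5 = 98

ANSWER: 98


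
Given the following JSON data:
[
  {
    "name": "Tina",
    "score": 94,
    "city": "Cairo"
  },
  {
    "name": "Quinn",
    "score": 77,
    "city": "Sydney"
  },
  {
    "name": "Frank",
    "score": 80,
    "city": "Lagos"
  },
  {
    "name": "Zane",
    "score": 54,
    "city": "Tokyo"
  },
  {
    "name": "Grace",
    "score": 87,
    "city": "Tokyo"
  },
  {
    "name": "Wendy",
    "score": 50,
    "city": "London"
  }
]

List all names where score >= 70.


Filtering records where score >= 70:
  Tina (score=94) -> YES
  Quinn (score=77) -> YES
  Frank (score=80) -> YES
  Zane (score=54) -> no
  Grace (score=87) -> YES
  Wendy (score=50) -> no


ANSWER: Tina, Quinn, Frank, Grace


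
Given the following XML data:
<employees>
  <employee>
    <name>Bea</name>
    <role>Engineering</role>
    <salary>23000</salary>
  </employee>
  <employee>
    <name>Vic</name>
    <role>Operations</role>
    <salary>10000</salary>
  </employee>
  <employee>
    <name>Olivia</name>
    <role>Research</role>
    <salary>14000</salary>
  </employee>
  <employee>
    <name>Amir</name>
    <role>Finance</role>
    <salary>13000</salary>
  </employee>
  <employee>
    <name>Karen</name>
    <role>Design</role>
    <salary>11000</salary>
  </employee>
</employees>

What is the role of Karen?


Searching for <employee> with <name>Karen</name>
Found at position 5
<role>Design</role>

ANSWER: Design


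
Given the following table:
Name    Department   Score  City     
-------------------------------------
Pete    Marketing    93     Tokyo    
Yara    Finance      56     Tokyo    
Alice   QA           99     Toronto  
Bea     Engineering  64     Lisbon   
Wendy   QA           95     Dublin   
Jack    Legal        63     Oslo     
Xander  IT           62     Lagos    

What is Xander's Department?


Row 7: Xander
Department = IT

ANSWER: IT


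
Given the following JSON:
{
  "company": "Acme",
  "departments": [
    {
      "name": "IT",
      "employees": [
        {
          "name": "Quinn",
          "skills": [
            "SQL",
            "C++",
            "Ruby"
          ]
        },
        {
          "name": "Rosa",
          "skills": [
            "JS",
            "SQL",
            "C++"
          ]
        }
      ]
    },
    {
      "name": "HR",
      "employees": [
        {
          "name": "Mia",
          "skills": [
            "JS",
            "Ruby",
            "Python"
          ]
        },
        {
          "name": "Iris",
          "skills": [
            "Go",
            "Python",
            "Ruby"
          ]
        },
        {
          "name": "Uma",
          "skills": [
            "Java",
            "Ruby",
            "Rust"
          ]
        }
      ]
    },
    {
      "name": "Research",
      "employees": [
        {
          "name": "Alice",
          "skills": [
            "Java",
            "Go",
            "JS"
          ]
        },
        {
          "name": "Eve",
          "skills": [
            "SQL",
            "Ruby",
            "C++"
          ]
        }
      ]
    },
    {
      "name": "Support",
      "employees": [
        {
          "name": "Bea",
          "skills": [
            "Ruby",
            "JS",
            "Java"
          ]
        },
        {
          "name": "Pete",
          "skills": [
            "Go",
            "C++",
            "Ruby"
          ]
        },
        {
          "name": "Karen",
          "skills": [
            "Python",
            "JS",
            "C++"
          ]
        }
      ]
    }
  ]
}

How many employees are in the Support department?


Path: departments[3].employees
Count: 3

ANSWER: 3


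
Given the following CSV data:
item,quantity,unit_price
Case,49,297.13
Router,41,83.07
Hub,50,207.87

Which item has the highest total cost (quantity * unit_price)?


Computing row totals:
  Case: 14559.37
  Router: 3405.87
  Hub: 10393.5
Maximum: Case (14559.37)

ANSWER: Case


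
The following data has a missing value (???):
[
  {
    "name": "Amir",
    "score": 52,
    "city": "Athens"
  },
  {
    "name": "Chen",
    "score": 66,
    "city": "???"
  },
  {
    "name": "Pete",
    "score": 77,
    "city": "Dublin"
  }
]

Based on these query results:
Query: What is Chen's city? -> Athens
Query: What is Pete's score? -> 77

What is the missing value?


The missing value is Chen's city
From query: Chen's city = Athens

ANSWER: Athens


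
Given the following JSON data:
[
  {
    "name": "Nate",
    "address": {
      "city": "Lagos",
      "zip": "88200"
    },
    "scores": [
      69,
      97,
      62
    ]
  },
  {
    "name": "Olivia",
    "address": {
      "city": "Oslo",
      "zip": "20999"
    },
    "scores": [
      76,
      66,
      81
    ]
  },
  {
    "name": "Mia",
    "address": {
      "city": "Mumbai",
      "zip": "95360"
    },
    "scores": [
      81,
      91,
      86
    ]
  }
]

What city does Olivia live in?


Path: records[1].address.city
Value: Oslo

ANSWER: Oslo


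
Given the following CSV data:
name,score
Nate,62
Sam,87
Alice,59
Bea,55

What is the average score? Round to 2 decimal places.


Scores: 62, 87, 59, 55
Sum = 263
Count = 4
Average = 263 / 4 = 65.75

ANSWER: 65.75


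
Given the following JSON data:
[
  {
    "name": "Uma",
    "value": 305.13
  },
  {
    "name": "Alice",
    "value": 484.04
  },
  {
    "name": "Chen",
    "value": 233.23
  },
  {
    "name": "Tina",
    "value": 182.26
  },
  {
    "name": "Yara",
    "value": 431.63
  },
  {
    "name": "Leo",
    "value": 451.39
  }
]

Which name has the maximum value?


Comparing values:
  Uma: 305.13
  Alice: 484.04
  Chen: 233.23
  Tina: 182.26
  Yara: 431.63
  Leo: 451.39
Maximum: Alice (484.04)

ANSWER: Alice


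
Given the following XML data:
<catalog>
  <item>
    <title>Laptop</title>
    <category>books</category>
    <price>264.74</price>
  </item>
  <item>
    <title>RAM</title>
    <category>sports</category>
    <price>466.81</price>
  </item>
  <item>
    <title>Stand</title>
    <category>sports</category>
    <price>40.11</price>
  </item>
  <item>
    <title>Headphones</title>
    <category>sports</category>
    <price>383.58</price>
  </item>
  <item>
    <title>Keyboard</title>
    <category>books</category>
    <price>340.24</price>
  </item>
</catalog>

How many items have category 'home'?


Scanning <item> elements for <category>home</category>:
Count: 0

ANSWER: 0


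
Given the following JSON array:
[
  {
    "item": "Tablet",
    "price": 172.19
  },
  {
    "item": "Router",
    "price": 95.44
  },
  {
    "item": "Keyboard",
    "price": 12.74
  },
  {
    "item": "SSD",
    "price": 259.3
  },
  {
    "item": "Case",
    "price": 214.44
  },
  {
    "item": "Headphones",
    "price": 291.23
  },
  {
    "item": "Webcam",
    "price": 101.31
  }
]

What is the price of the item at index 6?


Array index 6 -> Webcam
price = 101.31

ANSWER: 101.31


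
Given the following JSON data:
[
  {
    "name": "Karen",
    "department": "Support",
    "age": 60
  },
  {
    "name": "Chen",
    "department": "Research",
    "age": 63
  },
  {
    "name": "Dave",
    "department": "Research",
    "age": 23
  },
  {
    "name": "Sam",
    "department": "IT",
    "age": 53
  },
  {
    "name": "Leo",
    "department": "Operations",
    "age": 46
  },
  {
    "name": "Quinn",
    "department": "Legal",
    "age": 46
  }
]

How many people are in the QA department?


Scanning records for department = QA
  No matches found
Count: 0

ANSWER: 0


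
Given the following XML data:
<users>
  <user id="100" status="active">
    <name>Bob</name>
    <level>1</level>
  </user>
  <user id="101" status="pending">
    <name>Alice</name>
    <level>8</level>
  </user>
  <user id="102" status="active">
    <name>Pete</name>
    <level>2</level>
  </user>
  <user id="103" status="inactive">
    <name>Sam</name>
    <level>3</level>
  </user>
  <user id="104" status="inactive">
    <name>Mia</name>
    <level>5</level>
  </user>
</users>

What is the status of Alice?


Finding user with name = Alice
user id="101" status="pending"

ANSWER: pending


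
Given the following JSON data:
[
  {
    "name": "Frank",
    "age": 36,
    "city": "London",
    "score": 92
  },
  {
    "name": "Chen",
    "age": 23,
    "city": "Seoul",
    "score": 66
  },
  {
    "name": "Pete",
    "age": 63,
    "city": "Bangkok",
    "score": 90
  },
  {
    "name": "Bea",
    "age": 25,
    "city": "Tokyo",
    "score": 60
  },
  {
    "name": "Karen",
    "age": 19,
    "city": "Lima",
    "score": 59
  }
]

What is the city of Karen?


Looking up record where name = Karen
Record index: 4
Field 'city' = Lima

ANSWER: Lima


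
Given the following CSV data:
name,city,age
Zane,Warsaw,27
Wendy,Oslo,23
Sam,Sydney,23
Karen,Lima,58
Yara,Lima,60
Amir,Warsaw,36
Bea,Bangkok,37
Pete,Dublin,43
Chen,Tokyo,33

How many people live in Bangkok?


Scanning city column for 'Bangkok':
  Row 7: Bea -> MATCH
Total matches: 1

ANSWER: 1


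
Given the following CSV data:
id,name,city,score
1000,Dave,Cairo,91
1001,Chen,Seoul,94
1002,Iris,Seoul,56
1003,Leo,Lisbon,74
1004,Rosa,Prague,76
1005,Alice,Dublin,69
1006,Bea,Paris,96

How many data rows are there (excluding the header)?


Counting rows (excluding header):
Header: id,name,city,score
Data rows: 7

ANSWER: 7


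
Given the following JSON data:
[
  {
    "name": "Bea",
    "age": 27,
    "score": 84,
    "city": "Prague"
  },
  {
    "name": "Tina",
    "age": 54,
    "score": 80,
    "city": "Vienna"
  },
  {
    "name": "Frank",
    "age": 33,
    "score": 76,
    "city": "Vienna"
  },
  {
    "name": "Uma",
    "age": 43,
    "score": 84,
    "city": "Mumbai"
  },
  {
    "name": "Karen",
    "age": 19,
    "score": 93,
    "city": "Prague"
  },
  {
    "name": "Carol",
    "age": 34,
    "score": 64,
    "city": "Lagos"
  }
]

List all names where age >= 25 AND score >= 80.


Checking both conditions:
  Bea (age=27, score=84) -> YES
  Tina (age=54, score=80) -> YES
  Frank (age=33, score=76) -> no
  Uma (age=43, score=84) -> YES
  Karen (age=19, score=93) -> no
  Carol (age=34, score=64) -> no


ANSWER: Bea, Tina, Uma


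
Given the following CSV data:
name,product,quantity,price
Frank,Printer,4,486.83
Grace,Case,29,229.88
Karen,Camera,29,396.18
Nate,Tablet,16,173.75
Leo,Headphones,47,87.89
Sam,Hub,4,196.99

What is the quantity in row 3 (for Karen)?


Row 3: Karen
Column 'quantity' = 29

ANSWER: 29


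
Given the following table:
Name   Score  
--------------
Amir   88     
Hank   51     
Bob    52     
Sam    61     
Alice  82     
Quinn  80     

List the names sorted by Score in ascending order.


Sorting by Score (ascending):
  Hank: 51
  Bob: 52
  Sam: 61
  Quinn: 80
  Alice: 82
  Amir: 88


ANSWER: Hank, Bob, Sam, Quinn, Alice, Amir


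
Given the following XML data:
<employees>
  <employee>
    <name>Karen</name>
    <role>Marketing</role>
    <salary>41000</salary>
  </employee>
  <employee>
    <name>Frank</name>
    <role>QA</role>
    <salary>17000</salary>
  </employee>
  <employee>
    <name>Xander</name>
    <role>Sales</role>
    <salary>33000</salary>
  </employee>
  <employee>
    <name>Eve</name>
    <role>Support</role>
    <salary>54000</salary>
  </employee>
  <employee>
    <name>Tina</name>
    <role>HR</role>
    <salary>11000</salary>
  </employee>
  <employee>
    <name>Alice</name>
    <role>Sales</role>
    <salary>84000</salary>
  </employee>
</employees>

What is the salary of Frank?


Searching for <employee> with <name>Frank</name>
Found at position 2
<salary>17000</salary>

ANSWER: 17000


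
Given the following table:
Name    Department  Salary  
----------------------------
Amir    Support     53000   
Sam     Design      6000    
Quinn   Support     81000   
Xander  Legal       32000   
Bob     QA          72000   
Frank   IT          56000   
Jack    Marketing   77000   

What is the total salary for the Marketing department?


Marketing department members:
  Jack: 77000
Total = 77000 = 77000

ANSWER: 77000


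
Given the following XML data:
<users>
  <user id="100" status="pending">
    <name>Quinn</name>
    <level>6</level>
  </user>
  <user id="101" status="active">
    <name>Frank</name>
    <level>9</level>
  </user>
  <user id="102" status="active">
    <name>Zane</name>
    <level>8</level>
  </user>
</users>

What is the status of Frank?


Finding user with name = Frank
user id="101" status="active"

ANSWER: active


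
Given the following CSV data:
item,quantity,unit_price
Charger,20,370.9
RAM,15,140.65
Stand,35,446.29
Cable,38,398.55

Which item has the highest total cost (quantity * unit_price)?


Computing row totals:
  Charger: 7418.0
  RAM: 2109.75
  Stand: 15620.15
  Cable: 15144.9
Maximum: Stand (15620.15)

ANSWER: Stand


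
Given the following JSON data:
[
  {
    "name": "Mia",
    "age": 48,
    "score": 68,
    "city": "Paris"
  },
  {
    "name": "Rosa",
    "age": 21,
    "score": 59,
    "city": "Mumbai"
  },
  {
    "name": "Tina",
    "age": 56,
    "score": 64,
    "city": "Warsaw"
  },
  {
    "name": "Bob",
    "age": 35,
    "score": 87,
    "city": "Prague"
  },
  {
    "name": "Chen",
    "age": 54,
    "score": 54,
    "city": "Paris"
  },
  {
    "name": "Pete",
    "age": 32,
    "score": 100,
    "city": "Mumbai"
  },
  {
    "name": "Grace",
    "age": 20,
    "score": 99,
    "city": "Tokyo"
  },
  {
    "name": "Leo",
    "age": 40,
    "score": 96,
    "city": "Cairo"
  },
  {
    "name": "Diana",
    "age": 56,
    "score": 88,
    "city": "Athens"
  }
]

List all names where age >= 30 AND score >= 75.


Checking both conditions:
  Mia (age=48, score=68) -> no
  Rosa (age=21, score=59) -> no
  Tina (age=56, score=64) -> no
  Bob (age=35, score=87) -> YES
  Chen (age=54, score=54) -> no
  Pete (age=32, score=100) -> YES
  Grace (age=20, score=99) -> no
  Leo (age=40, score=96) -> YES
  Diana (age=56, score=88) -> YES


ANSWER: Bob, Pete, Leo, Diana


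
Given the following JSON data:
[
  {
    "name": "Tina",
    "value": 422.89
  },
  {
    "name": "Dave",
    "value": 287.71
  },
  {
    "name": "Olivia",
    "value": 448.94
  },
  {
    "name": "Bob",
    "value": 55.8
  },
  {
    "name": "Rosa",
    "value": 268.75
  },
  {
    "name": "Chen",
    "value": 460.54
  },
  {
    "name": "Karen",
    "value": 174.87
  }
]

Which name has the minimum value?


Comparing values:
  Tina: 422.89
  Dave: 287.71
  Olivia: 448.94
  Bob: 55.8
  Rosa: 268.75
  Chen: 460.54
  Karen: 174.87
Minimum: Bob (55.8)

ANSWER: Bob


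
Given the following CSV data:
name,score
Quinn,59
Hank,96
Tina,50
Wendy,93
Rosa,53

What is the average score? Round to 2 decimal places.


Scores: 59, 96, 50, 93, 53
Sum = 351
Count = 5
Average = 351 / 5 = 70.20

ANSWER: 70.20


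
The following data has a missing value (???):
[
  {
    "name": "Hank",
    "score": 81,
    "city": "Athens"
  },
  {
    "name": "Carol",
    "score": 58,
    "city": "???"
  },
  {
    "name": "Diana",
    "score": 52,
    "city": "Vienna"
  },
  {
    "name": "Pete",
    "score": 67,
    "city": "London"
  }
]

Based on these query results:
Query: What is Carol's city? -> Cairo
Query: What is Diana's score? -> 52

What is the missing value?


The missing value is Carol's city
From query: Carol's city = Cairo

ANSWER: Cairo


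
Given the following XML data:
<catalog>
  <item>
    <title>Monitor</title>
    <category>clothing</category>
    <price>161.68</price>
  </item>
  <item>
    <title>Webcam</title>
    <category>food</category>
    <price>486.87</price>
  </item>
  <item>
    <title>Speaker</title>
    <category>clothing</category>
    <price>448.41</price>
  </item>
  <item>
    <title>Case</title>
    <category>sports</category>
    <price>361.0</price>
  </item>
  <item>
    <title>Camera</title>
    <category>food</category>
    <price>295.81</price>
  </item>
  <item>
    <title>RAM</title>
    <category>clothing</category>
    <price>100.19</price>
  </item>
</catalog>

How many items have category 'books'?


Scanning <item> elements for <category>books</category>:
Count: 0

ANSWER: 0


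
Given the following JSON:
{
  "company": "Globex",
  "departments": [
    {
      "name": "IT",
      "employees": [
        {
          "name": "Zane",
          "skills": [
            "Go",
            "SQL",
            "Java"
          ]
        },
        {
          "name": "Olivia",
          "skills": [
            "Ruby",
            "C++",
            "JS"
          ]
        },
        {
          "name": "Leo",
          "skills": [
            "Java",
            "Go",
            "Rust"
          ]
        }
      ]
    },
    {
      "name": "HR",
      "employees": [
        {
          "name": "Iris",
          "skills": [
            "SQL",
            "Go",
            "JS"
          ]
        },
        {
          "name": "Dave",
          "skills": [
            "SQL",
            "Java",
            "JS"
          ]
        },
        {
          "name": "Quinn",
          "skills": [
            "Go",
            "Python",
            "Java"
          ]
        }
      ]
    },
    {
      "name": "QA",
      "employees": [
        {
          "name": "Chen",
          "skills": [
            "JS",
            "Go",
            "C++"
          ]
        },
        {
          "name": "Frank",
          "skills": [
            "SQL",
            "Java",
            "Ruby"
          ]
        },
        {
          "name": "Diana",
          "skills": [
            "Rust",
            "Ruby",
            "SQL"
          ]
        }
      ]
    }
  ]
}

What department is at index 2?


Path: departments[2].name
Value: QA

ANSWER: QA


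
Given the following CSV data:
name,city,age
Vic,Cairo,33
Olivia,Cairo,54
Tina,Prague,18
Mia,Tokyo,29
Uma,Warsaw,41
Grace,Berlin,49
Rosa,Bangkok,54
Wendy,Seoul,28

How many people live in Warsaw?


Scanning city column for 'Warsaw':
  Row 5: Uma -> MATCH
Total matches: 1

ANSWER: 1


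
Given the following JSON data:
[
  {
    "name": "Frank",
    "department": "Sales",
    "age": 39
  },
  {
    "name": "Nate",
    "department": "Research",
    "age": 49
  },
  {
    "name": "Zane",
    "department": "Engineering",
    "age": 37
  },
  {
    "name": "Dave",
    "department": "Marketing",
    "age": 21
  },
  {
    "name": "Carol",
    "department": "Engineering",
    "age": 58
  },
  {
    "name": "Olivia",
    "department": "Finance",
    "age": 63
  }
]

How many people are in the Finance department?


Scanning records for department = Finance
  Record 5: Olivia
Count: 1

ANSWER: 1


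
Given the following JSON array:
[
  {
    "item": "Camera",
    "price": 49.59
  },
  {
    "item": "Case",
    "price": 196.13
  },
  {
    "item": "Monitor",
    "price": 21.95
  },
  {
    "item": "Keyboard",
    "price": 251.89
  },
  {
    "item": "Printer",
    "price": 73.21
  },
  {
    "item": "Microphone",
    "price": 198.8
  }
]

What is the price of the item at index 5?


Array index 5 -> Microphone
price = 198.8

ANSWER: 198.8


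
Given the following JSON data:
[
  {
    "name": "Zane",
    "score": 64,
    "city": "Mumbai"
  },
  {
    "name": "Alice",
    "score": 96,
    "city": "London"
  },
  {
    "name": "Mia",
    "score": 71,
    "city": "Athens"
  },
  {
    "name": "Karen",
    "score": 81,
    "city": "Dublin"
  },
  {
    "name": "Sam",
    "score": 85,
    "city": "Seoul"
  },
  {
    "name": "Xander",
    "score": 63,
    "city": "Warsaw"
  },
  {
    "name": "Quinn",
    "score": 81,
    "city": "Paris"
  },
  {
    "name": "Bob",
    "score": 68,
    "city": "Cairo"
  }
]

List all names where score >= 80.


Filtering records where score >= 80:
  Zane (score=64) -> no
  Alice (score=96) -> YES
  Mia (score=71) -> no
  Karen (score=81) -> YES
  Sam (score=85) -> YES
  Xander (score=63) -> no
  Quinn (score=81) -> YES
  Bob (score=68) -> no


ANSWER: Alice, Karen, Sam, Quinn


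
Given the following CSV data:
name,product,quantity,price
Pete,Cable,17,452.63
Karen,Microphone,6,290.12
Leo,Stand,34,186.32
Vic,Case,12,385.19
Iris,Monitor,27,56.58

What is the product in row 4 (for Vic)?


Row 4: Vic
Column 'product' = Case

ANSWER: Case
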